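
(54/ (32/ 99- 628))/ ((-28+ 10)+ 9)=297/ 31070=0.01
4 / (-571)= -4 / 571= -0.01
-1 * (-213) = 213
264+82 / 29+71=9797 / 29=337.83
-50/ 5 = -10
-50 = -50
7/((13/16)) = 112/13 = 8.62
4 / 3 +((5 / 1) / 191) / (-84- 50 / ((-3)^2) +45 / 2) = 921878 / 691611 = 1.33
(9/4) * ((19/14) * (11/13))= 1881/728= 2.58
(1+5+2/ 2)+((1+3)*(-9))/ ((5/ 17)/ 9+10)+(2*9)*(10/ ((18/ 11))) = 174087/ 1535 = 113.41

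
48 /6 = 8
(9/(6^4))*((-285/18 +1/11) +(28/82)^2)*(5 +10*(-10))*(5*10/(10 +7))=4117354625/135797904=30.32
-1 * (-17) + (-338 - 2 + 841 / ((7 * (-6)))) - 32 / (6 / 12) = -17095 / 42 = -407.02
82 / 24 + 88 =1097 / 12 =91.42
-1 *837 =-837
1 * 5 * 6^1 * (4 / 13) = 120 / 13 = 9.23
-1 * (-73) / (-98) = -73 / 98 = -0.74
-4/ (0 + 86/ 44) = -88/ 43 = -2.05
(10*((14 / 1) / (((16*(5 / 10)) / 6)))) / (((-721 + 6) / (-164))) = 3444 / 143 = 24.08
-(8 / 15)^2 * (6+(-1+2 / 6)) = -1024 / 675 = -1.52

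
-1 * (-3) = 3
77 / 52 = 1.48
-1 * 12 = -12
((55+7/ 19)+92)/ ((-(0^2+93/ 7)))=-19600/ 1767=-11.09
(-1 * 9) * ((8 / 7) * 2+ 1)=-207 / 7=-29.57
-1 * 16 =-16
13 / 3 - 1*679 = -2024 / 3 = -674.67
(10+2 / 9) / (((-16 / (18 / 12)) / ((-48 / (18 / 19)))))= 437 / 9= 48.56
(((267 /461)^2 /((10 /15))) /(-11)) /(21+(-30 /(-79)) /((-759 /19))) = -388596339 /178320845554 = -0.00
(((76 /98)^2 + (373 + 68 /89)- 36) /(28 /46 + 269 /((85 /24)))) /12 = 47118743345 /127938168568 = 0.37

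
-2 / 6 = -1 / 3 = -0.33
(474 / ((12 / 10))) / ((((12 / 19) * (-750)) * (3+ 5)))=-0.10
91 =91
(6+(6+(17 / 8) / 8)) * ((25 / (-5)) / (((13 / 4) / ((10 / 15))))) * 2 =-3925 / 156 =-25.16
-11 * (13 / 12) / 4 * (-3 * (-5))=-715 / 16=-44.69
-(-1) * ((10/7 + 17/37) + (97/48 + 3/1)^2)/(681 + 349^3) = 3233927/5073357574656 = 0.00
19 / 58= 0.33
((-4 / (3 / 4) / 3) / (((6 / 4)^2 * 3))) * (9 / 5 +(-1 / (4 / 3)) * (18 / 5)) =32 / 135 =0.24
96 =96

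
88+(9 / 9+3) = 92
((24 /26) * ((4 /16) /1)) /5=0.05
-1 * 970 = -970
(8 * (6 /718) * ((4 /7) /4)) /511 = 24 /1284143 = 0.00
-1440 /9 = -160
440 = 440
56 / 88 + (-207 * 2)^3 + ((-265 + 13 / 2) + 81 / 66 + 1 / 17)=-13269183508 / 187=-70958200.58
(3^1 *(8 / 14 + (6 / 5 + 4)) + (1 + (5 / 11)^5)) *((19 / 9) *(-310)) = -121738131748 / 10146213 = -11998.38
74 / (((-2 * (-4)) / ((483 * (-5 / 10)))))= -17871 / 8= -2233.88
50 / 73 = 0.68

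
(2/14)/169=1/1183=0.00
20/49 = 0.41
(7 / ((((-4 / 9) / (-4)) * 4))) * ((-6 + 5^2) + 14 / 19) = 23625 / 76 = 310.86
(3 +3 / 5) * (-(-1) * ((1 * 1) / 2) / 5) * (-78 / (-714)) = 117 / 2975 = 0.04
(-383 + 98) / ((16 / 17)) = -4845 / 16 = -302.81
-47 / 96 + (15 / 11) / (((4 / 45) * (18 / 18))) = 15683 / 1056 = 14.85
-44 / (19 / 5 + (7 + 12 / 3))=-110 / 37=-2.97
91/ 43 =2.12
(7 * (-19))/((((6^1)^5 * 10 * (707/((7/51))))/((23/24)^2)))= -70357/230712053760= -0.00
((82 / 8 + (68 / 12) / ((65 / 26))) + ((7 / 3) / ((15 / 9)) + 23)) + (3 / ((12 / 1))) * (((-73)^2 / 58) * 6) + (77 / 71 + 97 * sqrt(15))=1086041 / 6177 + 97 * sqrt(15)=551.50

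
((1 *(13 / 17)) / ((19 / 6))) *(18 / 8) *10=1755 / 323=5.43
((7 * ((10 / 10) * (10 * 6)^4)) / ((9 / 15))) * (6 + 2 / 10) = 937440000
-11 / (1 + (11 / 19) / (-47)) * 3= -9823 / 294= -33.41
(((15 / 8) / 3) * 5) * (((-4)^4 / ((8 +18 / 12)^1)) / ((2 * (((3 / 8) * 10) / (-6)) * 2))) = -640 / 19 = -33.68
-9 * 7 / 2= -63 / 2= -31.50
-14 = -14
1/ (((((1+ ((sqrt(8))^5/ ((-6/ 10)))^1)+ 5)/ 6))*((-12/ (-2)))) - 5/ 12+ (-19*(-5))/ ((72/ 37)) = 713444743/ 14739768 - 480*sqrt(2)/ 204719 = 48.40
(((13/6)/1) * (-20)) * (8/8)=-43.33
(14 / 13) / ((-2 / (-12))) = 84 / 13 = 6.46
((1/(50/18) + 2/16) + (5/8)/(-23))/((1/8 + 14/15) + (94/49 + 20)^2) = 15169518/15953035405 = 0.00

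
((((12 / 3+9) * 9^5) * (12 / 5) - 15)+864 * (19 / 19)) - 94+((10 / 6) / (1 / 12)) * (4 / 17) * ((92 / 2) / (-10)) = 156660283 / 85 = 1843062.15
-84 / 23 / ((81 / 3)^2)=-28 / 5589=-0.01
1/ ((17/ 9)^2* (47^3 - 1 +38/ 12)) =486/ 180032839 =0.00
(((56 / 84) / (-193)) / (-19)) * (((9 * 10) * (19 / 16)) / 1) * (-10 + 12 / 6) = -30 / 193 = -0.16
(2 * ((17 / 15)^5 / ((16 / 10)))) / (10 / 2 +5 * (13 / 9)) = 1419857 / 7425000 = 0.19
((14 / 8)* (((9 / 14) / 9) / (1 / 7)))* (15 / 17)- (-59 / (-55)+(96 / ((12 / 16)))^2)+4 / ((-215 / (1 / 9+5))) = -47428893467 / 2894760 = -16384.40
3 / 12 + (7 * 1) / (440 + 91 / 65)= 2347 / 8828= 0.27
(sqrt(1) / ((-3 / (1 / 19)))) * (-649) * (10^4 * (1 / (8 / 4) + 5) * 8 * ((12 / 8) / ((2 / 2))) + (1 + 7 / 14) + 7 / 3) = 2570054927 / 342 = 7514780.49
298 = 298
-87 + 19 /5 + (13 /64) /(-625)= -83.20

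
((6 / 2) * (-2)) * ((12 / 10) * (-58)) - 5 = 2063 / 5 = 412.60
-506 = -506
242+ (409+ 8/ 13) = 8471/ 13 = 651.62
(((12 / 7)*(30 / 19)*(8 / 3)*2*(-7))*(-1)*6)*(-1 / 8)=-1440 / 19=-75.79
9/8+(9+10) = 161/8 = 20.12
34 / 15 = 2.27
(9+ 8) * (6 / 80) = 51 / 40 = 1.28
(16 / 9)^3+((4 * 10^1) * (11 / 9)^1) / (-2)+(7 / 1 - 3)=-10808 / 729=-14.83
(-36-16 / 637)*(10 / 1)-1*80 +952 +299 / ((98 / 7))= 679177 / 1274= 533.11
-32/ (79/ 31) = -992/ 79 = -12.56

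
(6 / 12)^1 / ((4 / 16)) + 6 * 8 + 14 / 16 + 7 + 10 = 543 / 8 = 67.88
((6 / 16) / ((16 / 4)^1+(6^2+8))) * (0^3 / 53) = 0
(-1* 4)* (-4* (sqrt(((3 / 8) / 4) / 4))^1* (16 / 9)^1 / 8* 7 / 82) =7* sqrt(6) / 369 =0.05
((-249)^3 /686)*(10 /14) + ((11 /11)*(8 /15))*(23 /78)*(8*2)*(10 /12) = -27090592723 /1685502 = -16072.71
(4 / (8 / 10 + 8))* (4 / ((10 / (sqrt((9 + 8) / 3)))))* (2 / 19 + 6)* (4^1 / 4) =232* sqrt(51) / 627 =2.64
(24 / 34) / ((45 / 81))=108 / 85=1.27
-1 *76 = -76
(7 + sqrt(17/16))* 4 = sqrt(17) + 28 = 32.12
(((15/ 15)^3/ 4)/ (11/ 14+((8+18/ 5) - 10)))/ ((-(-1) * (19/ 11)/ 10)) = 1925/ 3173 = 0.61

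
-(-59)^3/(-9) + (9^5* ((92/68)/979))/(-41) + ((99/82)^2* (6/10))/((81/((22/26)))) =-1494054406555709/65465906220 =-22821.87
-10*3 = -30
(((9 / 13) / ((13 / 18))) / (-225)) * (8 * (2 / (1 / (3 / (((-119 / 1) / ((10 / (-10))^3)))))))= -864 / 502775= -0.00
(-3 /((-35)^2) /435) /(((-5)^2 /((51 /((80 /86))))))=-2193 /177625000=-0.00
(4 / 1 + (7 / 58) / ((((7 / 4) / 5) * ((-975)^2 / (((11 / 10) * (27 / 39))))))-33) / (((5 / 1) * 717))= -1154798114 / 142756940625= -0.01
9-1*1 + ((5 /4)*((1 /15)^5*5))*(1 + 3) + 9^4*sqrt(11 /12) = 243001 /30375 + 2187*sqrt(33) /2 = 6289.68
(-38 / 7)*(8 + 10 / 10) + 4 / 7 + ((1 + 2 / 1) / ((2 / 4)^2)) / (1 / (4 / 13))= -4058 / 91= -44.59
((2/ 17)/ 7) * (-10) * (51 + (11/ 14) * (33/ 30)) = -7261/ 833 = -8.72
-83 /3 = -27.67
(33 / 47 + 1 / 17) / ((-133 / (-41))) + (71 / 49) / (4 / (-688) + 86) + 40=23308895572 / 579082441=40.25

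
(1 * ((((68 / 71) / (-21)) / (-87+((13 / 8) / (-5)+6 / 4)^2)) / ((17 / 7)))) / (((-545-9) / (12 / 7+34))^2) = 0.00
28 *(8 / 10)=112 / 5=22.40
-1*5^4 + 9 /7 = -4366 /7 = -623.71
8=8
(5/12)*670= 1675/6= 279.17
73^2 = 5329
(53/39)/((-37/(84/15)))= -1484/7215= -0.21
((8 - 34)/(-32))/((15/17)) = 221/240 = 0.92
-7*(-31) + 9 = 226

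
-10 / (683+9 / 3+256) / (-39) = 5 / 18369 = 0.00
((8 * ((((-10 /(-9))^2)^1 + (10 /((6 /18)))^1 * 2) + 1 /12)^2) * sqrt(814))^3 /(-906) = -25025810973551857915233363983 * sqrt(814) /1023524640207144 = -697592913348798.05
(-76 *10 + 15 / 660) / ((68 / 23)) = -45241 / 176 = -257.05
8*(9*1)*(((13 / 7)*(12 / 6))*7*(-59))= -110448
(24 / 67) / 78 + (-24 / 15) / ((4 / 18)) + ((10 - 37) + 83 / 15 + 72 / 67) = -72086 / 2613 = -27.59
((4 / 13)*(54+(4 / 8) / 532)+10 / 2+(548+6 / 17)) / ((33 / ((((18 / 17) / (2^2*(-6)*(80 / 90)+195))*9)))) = 2714000175 / 2863671811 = 0.95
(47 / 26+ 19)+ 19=1035 / 26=39.81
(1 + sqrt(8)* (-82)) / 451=1 / 451 - 4* sqrt(2) / 11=-0.51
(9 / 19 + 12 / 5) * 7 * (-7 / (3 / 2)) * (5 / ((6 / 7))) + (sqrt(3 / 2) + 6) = -30871 / 57 + sqrt(6) / 2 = -540.37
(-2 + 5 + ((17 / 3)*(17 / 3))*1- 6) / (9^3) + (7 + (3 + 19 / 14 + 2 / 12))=531088 / 45927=11.56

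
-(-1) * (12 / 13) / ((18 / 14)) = 28 / 39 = 0.72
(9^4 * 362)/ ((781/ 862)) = 2047320684/ 781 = 2621409.33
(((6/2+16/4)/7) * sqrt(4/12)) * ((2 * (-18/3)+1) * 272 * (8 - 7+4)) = -14960 * sqrt(3)/3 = -8637.16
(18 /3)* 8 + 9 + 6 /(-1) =51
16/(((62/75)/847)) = 508200/31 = 16393.55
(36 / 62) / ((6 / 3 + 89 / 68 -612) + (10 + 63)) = -1224 / 1129237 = -0.00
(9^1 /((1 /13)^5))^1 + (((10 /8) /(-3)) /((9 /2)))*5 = 180448373 /54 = 3341636.54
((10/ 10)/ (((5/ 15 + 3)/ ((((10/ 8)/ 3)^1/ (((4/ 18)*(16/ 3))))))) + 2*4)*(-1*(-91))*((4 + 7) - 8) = 2212.79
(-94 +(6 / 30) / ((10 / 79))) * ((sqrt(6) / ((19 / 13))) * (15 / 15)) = -154.89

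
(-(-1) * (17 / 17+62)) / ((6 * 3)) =7 / 2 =3.50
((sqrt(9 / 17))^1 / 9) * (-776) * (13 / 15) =-10088 * sqrt(17) / 765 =-54.37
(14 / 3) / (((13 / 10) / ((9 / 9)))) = 140 / 39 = 3.59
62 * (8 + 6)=868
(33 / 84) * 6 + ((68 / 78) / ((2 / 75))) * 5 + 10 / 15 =90901 / 546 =166.49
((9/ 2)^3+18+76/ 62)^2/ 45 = 748952689/ 2767680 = 270.61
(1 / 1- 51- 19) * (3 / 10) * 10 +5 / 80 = -3311 / 16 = -206.94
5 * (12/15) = 4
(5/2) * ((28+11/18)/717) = 2575/25812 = 0.10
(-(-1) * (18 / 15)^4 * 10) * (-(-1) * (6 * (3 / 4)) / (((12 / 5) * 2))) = 486 / 25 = 19.44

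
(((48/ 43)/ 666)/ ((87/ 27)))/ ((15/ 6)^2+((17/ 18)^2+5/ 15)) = 3888/ 55874329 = 0.00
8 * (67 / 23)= 536 / 23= 23.30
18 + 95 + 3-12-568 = -464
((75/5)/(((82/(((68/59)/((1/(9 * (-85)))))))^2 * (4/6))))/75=202956030/5851561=34.68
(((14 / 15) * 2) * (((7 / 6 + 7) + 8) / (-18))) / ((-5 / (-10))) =-1358 / 405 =-3.35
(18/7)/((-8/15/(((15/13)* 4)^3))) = -7290000/15379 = -474.02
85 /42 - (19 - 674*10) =6723.02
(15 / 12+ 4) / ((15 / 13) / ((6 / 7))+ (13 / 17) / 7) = 10829 / 3002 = 3.61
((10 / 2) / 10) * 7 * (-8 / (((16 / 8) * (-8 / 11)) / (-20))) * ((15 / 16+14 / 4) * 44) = -300685 / 4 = -75171.25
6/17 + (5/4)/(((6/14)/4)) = 613/51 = 12.02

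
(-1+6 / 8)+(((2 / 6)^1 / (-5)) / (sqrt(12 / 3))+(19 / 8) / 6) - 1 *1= -71 / 80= -0.89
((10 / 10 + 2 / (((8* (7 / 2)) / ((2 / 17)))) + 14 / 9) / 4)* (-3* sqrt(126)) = -1373* sqrt(14) / 238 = -21.59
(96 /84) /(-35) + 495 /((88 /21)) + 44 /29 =6798609 /56840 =119.61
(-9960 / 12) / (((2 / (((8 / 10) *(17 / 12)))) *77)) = -1411 / 231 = -6.11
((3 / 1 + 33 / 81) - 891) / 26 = -23965 / 702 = -34.14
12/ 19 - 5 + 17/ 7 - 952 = -126874/ 133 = -953.94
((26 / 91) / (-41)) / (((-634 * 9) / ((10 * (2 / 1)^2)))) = 40 / 818811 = 0.00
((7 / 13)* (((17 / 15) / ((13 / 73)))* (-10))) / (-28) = 1241 / 1014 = 1.22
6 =6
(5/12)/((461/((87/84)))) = 0.00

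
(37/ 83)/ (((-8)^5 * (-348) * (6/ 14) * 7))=37/ 2839412736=0.00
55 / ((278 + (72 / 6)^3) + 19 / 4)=220 / 8043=0.03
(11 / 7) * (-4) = -6.29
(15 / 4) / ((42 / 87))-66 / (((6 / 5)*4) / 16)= -11885 / 56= -212.23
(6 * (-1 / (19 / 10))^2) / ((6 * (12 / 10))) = 0.23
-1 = -1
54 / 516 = 9 / 86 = 0.10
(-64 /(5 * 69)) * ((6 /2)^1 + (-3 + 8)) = -512 /345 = -1.48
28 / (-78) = -14 / 39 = -0.36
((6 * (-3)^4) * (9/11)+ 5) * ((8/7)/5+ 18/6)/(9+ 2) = 500477/4235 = 118.18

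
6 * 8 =48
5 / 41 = 0.12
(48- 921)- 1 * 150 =-1023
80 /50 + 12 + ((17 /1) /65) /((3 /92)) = 4216 /195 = 21.62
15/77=0.19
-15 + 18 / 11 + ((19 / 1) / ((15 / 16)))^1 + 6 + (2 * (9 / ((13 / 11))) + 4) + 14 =98957 / 2145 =46.13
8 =8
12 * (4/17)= 48/17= 2.82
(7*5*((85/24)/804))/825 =119/636768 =0.00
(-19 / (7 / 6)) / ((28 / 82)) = -2337 / 49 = -47.69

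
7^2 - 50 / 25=47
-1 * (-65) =65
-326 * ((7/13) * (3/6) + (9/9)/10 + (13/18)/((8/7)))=-1527473/4680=-326.38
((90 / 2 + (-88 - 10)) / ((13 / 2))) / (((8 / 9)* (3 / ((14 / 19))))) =-1113 / 494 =-2.25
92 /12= 23 /3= 7.67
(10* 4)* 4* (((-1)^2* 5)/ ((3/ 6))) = 1600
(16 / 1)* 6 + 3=99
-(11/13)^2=-0.72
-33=-33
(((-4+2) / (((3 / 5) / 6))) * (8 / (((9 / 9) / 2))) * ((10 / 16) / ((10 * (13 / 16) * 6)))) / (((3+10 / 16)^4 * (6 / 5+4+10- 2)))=-1638400 / 910270647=-0.00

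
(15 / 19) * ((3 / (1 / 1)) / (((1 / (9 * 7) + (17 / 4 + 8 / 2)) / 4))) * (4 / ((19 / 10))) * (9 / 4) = 4082400 / 751963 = 5.43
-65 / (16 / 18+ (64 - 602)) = 585 / 4834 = 0.12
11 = 11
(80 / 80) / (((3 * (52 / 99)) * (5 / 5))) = 33 / 52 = 0.63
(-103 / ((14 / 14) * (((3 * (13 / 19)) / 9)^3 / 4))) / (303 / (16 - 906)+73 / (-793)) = 4142300723640 / 51587081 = 80297.25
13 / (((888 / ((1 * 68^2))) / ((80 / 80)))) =7514 / 111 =67.69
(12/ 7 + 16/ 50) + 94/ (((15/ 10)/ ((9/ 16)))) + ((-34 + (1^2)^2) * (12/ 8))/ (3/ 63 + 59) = 3163511/ 86800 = 36.45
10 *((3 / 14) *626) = 9390 / 7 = 1341.43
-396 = -396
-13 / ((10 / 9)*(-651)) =39 / 2170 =0.02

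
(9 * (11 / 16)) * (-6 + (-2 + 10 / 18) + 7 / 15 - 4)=-2717 / 40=-67.92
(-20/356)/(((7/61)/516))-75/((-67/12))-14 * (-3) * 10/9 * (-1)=-35795020/125223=-285.85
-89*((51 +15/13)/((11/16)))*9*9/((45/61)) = -530044128/715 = -741320.46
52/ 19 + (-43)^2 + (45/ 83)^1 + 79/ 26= 76071727/ 41002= 1855.32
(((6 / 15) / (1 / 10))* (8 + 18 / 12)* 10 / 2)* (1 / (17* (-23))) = -190 / 391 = -0.49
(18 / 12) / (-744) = -0.00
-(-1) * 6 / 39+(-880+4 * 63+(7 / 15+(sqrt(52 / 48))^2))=-162837 / 260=-626.30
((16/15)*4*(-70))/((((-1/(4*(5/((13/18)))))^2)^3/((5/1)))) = -3250661621760000000/4826809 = -673459758146.63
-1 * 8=-8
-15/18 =-5/6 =-0.83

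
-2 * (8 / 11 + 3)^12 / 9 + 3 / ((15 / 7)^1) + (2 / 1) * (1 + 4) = -1597638.24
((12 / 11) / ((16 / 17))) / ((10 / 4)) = 51 / 110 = 0.46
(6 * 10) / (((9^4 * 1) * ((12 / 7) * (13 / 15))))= 175 / 28431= 0.01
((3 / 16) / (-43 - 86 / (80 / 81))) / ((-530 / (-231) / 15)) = -945 / 100276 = -0.01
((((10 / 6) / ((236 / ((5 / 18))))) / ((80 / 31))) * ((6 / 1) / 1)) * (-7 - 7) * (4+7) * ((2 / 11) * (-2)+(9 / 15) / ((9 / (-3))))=0.40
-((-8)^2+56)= -120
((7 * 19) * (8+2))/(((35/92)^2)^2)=2722293248/42875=63493.72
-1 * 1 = -1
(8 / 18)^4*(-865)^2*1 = 191545600 / 6561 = 29194.57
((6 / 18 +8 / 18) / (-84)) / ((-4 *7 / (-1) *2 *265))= -1 / 1602720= -0.00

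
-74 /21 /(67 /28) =-296 /201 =-1.47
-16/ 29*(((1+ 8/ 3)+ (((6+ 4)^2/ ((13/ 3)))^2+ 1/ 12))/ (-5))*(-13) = -290028/ 377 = -769.31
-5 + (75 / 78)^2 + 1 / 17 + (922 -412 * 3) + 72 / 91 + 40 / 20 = -25357993 / 80444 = -315.23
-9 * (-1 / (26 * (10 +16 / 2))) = 0.02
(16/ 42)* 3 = 8/ 7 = 1.14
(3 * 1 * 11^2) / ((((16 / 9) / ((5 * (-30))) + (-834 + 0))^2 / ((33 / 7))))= 45106875 / 18334313788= 0.00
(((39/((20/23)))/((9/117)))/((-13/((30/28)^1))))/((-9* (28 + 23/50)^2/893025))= 23840578125/4049858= 5886.77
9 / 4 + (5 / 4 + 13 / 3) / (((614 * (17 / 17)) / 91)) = 22675 / 7368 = 3.08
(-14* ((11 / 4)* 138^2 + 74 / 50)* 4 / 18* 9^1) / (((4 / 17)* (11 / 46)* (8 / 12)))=-10750760832 / 275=-39093675.75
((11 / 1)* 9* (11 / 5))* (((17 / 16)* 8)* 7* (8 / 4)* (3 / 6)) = 129591 / 10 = 12959.10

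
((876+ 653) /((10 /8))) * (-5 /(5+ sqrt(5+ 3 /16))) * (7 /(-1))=3424960 /317 - 171248 * sqrt(83) /317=5882.70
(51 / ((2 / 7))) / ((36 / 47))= 5593 / 24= 233.04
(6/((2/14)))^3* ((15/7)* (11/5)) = 349272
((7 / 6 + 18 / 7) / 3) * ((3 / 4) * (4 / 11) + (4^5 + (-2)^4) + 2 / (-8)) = 1295.90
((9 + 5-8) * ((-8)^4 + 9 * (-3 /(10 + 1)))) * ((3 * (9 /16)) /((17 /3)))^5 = 471019244377887 /8188553854976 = 57.52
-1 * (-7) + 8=15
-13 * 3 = -39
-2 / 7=-0.29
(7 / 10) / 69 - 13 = -8963 / 690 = -12.99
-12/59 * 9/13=-108/767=-0.14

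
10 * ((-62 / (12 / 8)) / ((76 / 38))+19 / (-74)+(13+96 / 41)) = -254035 / 4551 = -55.82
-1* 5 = -5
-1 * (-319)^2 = -101761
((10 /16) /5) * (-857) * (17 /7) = -14569 /56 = -260.16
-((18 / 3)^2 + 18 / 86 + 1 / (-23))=-35768 / 989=-36.17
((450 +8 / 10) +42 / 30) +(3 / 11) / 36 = 298457 / 660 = 452.21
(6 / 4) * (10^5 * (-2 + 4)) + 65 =300065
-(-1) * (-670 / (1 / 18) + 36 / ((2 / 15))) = -11790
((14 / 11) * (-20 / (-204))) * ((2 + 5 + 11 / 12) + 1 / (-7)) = 3265 / 3366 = 0.97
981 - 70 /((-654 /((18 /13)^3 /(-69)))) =5403206619 /5507879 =981.00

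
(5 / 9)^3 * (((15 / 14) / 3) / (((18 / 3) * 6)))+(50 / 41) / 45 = 433865 / 15064056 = 0.03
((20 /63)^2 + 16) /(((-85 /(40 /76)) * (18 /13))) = -830752 /11537883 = -0.07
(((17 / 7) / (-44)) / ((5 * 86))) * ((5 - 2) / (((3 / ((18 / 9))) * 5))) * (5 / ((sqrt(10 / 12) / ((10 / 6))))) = -17 * sqrt(30) / 198660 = -0.00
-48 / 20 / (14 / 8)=-48 / 35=-1.37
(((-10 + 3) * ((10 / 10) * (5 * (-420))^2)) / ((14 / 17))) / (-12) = 3123750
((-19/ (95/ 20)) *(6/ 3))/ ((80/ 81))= -81/ 10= -8.10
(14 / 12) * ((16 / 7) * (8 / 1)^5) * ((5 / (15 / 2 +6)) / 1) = 2621440 / 81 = 32363.46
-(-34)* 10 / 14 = 170 / 7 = 24.29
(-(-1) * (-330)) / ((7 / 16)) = -5280 / 7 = -754.29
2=2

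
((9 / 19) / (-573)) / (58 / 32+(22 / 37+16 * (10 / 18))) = -15984 / 218411365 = -0.00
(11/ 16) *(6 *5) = 20.62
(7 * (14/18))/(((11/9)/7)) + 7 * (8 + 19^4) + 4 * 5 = 10035896/11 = 912354.18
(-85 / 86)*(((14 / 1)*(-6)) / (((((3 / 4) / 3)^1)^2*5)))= 11424 / 43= 265.67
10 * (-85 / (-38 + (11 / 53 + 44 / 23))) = 1036150 / 43737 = 23.69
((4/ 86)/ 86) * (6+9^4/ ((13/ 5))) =32883/ 24037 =1.37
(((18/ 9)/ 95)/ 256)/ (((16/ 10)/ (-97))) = -97/ 19456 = -0.00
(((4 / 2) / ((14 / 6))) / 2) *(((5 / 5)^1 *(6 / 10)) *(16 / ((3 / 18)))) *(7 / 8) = 108 / 5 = 21.60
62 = 62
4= 4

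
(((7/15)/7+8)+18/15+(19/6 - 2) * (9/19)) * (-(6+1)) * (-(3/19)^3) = 352611/1303210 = 0.27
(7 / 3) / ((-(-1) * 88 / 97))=679 / 264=2.57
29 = 29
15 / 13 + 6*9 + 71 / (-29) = 19870 / 377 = 52.71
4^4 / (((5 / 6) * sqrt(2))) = 768 * sqrt(2) / 5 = 217.22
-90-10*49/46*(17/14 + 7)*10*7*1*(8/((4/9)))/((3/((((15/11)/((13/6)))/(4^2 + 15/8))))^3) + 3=-745459928359863/8550986578849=-87.18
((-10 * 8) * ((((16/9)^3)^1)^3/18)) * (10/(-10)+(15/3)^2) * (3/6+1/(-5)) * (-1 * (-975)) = -714682558054400/129140163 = -5534161.81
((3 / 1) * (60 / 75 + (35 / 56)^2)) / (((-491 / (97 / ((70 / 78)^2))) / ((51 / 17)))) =-505904373 / 192472000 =-2.63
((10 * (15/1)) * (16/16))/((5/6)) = 180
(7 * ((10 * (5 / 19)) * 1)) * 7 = 2450 / 19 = 128.95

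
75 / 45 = 5 / 3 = 1.67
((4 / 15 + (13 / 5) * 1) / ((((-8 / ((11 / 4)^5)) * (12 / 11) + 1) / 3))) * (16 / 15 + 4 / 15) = 304708492 / 25098855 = 12.14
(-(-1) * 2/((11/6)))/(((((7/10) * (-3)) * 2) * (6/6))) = -20/77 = -0.26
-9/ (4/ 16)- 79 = -115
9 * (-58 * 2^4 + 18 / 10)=-41679 / 5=-8335.80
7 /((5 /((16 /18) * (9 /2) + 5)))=63 /5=12.60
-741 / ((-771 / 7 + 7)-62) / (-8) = -5187 / 9248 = -0.56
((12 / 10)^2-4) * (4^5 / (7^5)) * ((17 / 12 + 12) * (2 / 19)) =-753664 / 3421425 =-0.22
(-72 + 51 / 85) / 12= -119 / 20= -5.95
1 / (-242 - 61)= -0.00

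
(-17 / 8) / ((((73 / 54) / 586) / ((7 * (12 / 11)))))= -5648454 / 803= -7034.19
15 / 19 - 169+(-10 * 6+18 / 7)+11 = -28547 / 133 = -214.64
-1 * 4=-4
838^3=588480472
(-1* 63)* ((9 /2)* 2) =-567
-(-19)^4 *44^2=-252301456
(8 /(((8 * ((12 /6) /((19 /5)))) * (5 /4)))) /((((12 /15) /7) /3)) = 399 /10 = 39.90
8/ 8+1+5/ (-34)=63/ 34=1.85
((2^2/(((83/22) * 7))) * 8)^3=348913664/196122941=1.78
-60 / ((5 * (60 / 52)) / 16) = -832 / 5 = -166.40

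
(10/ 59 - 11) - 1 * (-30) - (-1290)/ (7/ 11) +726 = 2772.31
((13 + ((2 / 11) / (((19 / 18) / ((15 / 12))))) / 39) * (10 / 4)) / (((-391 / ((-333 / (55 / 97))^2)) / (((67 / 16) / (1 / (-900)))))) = 13894619276940255 / 128543987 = 108092331.67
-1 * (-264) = 264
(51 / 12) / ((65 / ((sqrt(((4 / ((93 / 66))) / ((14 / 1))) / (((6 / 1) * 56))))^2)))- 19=-90046133 / 4739280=-19.00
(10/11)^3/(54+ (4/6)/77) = 5250/377399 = 0.01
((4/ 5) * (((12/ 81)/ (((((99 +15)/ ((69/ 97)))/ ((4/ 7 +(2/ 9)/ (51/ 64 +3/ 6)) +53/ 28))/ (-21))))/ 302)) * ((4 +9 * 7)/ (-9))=84950707/ 84193372755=0.00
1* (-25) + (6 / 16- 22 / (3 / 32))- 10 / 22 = -68573 / 264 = -259.75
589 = 589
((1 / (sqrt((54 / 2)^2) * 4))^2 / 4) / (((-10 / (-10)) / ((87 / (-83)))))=-0.00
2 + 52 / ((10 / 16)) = 426 / 5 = 85.20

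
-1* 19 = -19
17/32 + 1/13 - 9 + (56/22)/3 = -103555/13728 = -7.54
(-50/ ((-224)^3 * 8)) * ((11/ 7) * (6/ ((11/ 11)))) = 0.00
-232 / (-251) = 232 / 251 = 0.92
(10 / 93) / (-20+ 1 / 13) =-0.01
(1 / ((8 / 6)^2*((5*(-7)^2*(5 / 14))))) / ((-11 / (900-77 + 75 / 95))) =-5031 / 10450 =-0.48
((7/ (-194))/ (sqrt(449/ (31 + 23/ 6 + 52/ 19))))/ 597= -7 * sqrt(219229638)/ 5928260148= -0.00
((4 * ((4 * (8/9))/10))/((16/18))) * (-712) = -5696/5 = -1139.20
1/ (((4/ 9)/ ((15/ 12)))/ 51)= 2295/ 16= 143.44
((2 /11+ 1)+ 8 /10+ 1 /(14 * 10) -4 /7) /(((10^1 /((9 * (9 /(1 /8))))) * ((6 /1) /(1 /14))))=58941 /53900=1.09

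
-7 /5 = -1.40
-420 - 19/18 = -7579/18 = -421.06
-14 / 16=-7 / 8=-0.88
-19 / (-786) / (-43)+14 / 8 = 118255 / 67596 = 1.75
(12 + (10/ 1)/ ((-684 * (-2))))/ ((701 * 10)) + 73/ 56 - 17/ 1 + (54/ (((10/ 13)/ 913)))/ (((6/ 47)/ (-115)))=-968934946073747/ 16781940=-57736766.19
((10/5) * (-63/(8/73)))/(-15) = 1533/20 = 76.65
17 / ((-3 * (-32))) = 17 / 96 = 0.18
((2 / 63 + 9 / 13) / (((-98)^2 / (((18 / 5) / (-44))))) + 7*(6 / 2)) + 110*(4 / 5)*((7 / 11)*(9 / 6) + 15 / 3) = 52394141207 / 96136040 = 545.00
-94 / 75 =-1.25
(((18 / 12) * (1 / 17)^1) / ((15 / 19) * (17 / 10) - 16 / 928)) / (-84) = -551 / 694960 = -0.00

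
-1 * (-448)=448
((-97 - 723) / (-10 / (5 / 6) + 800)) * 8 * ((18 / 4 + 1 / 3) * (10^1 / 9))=-237800 / 5319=-44.71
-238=-238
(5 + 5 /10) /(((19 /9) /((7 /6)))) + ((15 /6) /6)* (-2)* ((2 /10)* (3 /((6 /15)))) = 34 /19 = 1.79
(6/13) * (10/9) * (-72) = -480/13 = -36.92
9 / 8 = 1.12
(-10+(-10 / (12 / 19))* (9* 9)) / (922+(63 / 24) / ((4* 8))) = -330880 / 236053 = -1.40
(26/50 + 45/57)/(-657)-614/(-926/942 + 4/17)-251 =1065283325161/1868393025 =570.16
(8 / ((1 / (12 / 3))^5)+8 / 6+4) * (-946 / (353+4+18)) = -23264032 / 1125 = -20679.14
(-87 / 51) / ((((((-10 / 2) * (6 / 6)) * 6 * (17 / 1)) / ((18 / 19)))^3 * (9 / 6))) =522 / 71608817375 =0.00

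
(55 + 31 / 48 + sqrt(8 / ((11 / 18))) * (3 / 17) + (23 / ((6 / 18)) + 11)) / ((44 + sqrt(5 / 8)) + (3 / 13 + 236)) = -1100359 * sqrt(10) / 2548097928 - 4056 * sqrt(110) / 6617976563 + 4546464 * sqrt(11) / 6617976563 + 308354449 / 637024482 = 0.48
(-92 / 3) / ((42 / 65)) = -2990 / 63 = -47.46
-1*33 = -33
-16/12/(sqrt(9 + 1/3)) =-2 * sqrt(21)/21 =-0.44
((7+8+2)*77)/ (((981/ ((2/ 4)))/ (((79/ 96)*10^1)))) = 517055/ 94176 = 5.49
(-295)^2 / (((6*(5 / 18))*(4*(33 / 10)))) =87025 / 22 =3955.68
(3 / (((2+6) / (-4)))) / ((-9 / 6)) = 1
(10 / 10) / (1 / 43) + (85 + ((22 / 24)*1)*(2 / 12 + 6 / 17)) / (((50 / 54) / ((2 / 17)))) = 1556569 / 28900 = 53.86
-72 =-72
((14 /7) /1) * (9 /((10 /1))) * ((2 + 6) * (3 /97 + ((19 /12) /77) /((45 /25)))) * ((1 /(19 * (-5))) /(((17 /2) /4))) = -546608 /180936525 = -0.00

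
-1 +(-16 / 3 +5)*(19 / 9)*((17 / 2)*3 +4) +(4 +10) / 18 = -1133 / 54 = -20.98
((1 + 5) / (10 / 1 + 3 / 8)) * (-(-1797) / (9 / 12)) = 115008 / 83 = 1385.64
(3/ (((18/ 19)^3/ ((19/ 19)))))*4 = 6859/ 486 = 14.11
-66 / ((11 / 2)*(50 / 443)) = -2658 / 25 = -106.32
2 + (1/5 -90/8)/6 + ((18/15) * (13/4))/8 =0.65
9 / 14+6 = 93 / 14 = 6.64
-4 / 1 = -4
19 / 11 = 1.73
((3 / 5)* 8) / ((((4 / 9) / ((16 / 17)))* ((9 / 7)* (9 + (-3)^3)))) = -112 / 255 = -0.44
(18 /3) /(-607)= -6 /607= -0.01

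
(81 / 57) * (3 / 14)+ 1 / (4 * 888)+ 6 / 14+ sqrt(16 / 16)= 818869 / 472416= 1.73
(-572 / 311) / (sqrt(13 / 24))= -88 * sqrt(78) / 311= -2.50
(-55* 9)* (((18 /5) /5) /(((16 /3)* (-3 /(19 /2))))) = 16929 /80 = 211.61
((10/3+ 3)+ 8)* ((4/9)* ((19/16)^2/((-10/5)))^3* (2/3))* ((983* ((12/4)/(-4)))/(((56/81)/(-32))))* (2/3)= -1988582343989/58720256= -33865.36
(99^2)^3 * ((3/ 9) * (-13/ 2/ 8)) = -4079747314071/ 16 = -254984207129.44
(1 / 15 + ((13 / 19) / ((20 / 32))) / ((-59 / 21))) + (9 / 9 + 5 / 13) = 232067 / 218595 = 1.06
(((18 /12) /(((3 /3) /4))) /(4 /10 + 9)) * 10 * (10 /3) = 1000 /47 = 21.28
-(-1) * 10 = 10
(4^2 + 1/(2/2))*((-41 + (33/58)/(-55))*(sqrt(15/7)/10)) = -28883*sqrt(105)/2900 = -102.06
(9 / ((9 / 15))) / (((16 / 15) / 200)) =5625 / 2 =2812.50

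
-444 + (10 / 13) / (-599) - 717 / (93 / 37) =-176041019 / 241397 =-729.26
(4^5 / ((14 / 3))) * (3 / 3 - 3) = -3072 / 7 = -438.86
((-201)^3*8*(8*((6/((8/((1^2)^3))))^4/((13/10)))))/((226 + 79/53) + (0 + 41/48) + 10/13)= -4183408811160/7577257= -552100.69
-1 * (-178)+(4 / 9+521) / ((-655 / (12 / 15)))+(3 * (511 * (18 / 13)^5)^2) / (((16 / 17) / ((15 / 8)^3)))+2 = 4619183443306255522174951 / 32507032377994200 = 142097974.05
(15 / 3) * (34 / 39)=170 / 39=4.36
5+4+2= 11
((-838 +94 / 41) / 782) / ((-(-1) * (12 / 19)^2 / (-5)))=7730815 / 577116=13.40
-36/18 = -2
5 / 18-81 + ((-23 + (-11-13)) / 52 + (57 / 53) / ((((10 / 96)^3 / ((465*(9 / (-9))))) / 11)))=-3018056308741 / 620100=-4867047.75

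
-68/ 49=-1.39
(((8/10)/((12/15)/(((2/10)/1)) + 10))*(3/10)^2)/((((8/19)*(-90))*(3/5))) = -19/84000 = -0.00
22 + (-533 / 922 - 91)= -64151 / 922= -69.58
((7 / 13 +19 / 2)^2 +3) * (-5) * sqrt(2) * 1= -350745 * sqrt(2) / 676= -733.77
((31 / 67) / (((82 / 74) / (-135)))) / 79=-0.71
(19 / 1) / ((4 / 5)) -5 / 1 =75 / 4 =18.75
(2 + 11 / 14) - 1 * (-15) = 249 / 14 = 17.79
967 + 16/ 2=975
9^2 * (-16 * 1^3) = -1296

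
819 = 819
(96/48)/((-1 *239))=-2/239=-0.01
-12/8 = -3/2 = -1.50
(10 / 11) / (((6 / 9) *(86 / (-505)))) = -7575 / 946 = -8.01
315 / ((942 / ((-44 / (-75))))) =154 / 785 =0.20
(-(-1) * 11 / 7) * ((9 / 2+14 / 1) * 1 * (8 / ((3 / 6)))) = 3256 / 7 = 465.14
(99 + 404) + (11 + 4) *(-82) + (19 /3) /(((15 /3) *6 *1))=-65411 /90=-726.79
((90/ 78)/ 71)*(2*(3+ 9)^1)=360/ 923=0.39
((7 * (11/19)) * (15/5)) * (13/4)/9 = 1001/228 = 4.39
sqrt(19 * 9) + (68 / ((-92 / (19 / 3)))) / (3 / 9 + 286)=-323 / 19757 + 3 * sqrt(19)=13.06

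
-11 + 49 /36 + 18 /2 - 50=-1823 /36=-50.64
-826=-826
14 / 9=1.56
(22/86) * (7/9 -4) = -319/387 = -0.82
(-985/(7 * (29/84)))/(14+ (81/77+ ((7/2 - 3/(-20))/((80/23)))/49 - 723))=10193568000/17704961999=0.58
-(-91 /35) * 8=104 /5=20.80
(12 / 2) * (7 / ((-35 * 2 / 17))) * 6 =-306 / 5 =-61.20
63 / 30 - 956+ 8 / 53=-505487 / 530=-953.75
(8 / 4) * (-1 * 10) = -20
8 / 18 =4 / 9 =0.44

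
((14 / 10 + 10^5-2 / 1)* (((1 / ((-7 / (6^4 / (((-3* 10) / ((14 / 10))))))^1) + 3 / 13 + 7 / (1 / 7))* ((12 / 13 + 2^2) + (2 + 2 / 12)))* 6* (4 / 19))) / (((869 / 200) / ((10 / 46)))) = 91586233088 / 35321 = 2592968.29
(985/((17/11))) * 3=32505/17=1912.06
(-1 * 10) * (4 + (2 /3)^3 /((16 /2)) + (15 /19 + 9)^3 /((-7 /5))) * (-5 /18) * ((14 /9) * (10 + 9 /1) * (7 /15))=-60443050010 /2368521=-25519.32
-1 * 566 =-566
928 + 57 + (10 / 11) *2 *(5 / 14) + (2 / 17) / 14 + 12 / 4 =184879 / 187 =988.66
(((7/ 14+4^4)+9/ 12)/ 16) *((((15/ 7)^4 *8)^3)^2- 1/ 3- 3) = 6619442261272479593843097167927995/ 17873467650665088224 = 370350196763646.14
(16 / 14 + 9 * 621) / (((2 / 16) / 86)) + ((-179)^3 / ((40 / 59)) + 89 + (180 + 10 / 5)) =-4613335.74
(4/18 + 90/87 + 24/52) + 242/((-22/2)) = -68816/3393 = -20.28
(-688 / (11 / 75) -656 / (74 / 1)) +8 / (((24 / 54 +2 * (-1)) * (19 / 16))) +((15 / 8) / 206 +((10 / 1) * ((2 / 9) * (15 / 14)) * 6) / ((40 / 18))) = -419068961363 / 89207888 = -4697.67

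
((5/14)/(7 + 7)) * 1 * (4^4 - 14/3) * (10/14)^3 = 235625/100842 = 2.34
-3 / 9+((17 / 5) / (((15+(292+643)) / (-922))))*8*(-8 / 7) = 1488079 / 49875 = 29.84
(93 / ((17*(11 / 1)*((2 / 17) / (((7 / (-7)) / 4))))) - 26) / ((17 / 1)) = -2381 / 1496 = -1.59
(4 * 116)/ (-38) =-232/ 19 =-12.21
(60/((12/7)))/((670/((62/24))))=217/1608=0.13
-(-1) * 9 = 9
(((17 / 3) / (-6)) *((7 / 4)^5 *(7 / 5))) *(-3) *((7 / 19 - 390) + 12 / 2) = -14578240537 / 583680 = -24976.43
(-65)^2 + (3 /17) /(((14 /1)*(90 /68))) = 443626 /105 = 4225.01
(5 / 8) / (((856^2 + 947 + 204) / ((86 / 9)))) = 215 / 26419932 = 0.00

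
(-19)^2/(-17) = -361/17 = -21.24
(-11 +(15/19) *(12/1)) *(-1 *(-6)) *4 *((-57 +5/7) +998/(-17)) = 4212.32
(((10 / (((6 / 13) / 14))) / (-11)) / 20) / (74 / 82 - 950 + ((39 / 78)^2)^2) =29848 / 20544711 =0.00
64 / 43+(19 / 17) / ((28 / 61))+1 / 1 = 100769 / 20468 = 4.92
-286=-286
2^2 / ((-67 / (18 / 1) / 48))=-3456 / 67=-51.58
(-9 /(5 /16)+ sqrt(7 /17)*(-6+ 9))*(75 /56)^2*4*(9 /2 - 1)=-10125 /14+ 16875*sqrt(119) /3808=-674.87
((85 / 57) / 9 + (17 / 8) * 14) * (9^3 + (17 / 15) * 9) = 18907196 / 855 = 22113.68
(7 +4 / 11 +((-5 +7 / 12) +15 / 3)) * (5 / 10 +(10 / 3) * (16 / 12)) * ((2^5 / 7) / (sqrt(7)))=373444 * sqrt(7) / 14553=67.89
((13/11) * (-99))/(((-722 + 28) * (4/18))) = 1053/1388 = 0.76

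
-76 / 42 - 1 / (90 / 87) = -583 / 210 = -2.78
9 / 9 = 1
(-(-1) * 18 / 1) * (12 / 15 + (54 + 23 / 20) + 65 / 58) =297909 / 290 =1027.27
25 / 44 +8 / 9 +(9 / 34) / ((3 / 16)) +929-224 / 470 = 1473481151 / 1582020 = 931.39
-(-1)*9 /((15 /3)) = 9 /5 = 1.80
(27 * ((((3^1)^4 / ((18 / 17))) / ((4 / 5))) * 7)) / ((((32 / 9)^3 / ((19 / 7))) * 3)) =95364135 / 262144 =363.79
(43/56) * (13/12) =559/672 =0.83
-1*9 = -9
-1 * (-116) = 116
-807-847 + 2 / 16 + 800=-853.88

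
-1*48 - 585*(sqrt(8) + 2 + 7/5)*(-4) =4680*sqrt(2) + 7908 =14526.52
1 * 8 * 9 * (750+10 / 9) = 54080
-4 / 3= -1.33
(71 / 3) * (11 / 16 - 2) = -497 / 16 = -31.06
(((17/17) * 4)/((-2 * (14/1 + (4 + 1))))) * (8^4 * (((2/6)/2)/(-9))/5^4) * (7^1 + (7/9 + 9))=618496/2885625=0.21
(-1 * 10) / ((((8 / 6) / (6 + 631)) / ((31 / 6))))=-98735 / 4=-24683.75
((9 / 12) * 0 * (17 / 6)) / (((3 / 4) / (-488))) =0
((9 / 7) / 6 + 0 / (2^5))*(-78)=-117 / 7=-16.71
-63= -63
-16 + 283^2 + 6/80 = 3202923/40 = 80073.08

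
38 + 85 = 123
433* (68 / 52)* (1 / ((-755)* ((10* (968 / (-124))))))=228191 / 23752300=0.01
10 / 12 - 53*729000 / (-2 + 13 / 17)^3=42183019715 / 2058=20497094.13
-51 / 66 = -17 / 22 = -0.77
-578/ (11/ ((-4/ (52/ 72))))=41616/ 143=291.02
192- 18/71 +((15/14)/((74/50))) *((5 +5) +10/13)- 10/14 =47531333/239057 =198.83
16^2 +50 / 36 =257.39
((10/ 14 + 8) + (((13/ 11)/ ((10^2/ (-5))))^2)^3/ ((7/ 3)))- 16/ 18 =55896292802323843/ 7142933952000000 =7.83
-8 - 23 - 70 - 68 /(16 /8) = -135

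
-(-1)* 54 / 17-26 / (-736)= 20093 / 6256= 3.21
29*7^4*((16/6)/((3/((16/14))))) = 70734.22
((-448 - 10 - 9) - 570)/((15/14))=-14518/15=-967.87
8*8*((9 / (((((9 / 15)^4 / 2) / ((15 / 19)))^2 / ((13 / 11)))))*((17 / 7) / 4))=138125000000 / 2251557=61346.44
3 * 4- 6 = 6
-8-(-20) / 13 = -84 / 13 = -6.46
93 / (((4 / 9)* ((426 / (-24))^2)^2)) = 53568 / 25411681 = 0.00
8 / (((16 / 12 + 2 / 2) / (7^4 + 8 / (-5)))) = 287928 / 35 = 8226.51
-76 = -76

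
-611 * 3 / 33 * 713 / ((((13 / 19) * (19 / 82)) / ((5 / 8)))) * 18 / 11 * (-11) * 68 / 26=7350157.45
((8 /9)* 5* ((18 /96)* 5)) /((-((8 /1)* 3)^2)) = -25 /3456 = -0.01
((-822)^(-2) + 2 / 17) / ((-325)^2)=270277 / 242655016500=0.00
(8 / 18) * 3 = 4 / 3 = 1.33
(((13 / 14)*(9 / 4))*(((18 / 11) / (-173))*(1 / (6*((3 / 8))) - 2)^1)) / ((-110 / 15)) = -351 / 83732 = -0.00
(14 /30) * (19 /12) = 133 /180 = 0.74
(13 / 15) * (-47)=-611 / 15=-40.73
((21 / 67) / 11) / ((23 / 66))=126 / 1541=0.08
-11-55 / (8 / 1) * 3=-253 / 8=-31.62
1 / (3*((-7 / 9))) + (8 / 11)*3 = 135 / 77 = 1.75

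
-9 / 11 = -0.82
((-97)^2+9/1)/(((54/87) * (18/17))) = 2321537/162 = 14330.48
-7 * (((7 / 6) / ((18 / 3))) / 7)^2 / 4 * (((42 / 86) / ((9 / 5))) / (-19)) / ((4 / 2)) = 245 / 25411968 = 0.00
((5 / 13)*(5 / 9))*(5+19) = 200 / 39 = 5.13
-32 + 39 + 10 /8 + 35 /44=199 /22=9.05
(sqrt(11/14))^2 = 11/14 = 0.79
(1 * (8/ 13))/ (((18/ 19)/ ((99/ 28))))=2.30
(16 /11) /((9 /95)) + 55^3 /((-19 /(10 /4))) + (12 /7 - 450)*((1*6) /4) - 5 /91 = -7719325067 /342342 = -22548.58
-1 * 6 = -6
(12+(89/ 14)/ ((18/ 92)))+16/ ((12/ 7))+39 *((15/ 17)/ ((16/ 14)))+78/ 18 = 756289/ 8568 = 88.27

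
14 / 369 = 0.04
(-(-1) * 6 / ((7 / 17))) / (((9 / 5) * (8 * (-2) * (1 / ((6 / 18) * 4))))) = -85 / 126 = -0.67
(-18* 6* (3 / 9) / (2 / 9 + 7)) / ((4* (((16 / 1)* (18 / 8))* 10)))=-9 / 2600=-0.00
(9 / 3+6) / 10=9 / 10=0.90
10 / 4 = 5 / 2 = 2.50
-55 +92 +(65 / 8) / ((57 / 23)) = 18367 / 456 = 40.28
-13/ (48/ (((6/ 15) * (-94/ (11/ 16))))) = 2444/ 165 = 14.81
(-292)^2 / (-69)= -85264 / 69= -1235.71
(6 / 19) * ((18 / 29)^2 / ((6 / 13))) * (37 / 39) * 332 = 1326672 / 15979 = 83.03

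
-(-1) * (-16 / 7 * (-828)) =13248 / 7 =1892.57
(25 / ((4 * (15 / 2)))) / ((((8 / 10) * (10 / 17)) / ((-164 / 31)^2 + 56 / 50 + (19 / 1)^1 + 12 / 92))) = 37761369 / 442060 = 85.42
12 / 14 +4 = 34 / 7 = 4.86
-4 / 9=-0.44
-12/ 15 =-4/ 5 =-0.80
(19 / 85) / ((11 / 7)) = 133 / 935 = 0.14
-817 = -817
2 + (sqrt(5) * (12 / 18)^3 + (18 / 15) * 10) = 8 * sqrt(5) / 27 + 14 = 14.66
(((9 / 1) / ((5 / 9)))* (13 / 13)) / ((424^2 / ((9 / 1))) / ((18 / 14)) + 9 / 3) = 6561 / 6293375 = 0.00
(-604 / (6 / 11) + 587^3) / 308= 86683241 / 132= 656691.22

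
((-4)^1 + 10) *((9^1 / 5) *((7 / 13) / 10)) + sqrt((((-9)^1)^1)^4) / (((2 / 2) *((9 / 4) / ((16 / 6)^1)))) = 31389 / 325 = 96.58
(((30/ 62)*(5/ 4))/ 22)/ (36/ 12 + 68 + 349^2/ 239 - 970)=-0.00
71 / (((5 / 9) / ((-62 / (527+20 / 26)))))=-171678 / 11435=-15.01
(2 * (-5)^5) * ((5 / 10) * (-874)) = 2731250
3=3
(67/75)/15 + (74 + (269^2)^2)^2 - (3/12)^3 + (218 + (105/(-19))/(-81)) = 112518932801687591461732291/4104000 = 27416893957526216243.11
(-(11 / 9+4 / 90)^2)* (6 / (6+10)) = -361 / 600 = -0.60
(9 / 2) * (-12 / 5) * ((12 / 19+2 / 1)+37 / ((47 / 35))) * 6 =-1746684 / 893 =-1955.97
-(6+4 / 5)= -34 / 5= -6.80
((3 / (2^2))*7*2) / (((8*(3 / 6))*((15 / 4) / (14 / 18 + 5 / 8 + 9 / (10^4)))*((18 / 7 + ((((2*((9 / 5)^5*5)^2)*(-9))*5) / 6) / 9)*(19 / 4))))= -8145025 / 585678529368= -0.00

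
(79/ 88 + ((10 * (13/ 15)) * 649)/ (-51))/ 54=-1472825/ 727056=-2.03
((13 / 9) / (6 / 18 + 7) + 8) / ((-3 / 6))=-541 / 33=-16.39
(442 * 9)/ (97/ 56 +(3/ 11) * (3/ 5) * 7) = 12252240/ 8863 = 1382.40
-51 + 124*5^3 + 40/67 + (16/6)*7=3109121/201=15468.26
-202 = -202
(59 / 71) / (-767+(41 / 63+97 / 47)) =-174699 / 160676479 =-0.00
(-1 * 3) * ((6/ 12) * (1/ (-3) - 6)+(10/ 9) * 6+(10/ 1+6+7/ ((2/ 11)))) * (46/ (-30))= 1334/ 5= 266.80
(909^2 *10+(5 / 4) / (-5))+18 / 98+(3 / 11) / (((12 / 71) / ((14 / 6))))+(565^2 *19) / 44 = 54335474429 / 6468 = 8400660.86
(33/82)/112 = 33/9184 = 0.00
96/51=32/17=1.88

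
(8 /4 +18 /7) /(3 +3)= 16 /21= 0.76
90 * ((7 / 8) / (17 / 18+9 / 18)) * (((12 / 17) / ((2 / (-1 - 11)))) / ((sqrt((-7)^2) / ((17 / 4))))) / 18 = -405 / 52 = -7.79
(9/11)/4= 9/44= 0.20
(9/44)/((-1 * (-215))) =9/9460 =0.00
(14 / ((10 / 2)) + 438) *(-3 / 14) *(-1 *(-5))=-3306 / 7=-472.29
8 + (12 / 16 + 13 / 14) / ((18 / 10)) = 8.93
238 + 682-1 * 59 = 861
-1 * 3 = -3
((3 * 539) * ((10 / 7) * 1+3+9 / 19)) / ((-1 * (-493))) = 150612 / 9367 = 16.08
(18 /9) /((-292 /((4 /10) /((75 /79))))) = -79 /27375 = -0.00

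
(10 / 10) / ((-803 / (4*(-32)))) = 128 / 803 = 0.16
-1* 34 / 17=-2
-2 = -2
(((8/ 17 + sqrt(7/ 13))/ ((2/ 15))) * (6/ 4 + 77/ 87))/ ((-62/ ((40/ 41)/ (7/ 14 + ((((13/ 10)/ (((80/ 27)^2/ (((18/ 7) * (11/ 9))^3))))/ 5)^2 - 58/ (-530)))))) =-103507590200000000000 * sqrt(91)/ 6954120971359535457419 - 828060721600000000000/ 9093850501008623290471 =-0.23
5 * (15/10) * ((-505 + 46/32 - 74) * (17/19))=-2356455/608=-3875.75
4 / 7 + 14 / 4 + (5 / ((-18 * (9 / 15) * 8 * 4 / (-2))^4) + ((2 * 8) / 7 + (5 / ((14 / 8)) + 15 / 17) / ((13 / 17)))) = 570351800833751 / 50710321299456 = 11.25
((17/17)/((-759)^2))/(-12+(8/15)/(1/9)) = -5/20738916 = -0.00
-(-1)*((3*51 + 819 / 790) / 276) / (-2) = -40563 / 145360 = -0.28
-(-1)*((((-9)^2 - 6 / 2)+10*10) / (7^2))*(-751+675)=-13528 / 49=-276.08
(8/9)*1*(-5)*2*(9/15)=-16/3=-5.33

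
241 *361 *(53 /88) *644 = 742379533 /22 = 33744524.23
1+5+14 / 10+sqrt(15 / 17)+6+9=sqrt(255) / 17+112 / 5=23.34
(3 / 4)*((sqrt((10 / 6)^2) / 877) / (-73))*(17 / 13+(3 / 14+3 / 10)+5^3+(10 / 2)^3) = -114579 / 23303644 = -0.00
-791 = -791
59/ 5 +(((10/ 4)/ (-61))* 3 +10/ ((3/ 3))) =13223/ 610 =21.68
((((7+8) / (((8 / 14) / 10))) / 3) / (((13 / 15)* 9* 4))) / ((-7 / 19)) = -2375 / 312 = -7.61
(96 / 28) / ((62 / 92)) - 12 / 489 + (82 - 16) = 2513570 / 35371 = 71.06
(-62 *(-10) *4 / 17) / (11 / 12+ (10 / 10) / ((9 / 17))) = 89280 / 1717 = 52.00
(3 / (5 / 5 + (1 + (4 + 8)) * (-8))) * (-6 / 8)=0.02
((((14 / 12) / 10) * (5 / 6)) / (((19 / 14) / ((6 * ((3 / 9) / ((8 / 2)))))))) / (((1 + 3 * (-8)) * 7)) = -7 / 31464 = -0.00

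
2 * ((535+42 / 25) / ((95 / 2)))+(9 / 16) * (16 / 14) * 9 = 943727 / 33250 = 28.38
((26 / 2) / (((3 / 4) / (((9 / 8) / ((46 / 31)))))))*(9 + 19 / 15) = 31031 / 230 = 134.92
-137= -137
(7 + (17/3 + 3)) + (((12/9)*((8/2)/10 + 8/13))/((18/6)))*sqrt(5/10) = 15.99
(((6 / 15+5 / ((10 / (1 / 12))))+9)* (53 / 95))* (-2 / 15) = -60049 / 85500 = -0.70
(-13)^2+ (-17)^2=458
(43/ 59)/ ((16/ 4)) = 43/ 236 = 0.18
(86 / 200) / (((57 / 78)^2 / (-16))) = -116272 / 9025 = -12.88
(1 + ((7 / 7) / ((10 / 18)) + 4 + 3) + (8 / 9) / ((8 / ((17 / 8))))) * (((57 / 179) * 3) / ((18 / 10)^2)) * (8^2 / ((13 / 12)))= 10983520 / 62829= 174.82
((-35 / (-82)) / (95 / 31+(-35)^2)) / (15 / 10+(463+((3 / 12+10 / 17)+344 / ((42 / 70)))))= 3689 / 11024372781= 0.00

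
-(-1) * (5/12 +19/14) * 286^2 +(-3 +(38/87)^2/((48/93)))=30748767433/211932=145087.89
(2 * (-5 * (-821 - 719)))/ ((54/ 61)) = 469700/ 27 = 17396.30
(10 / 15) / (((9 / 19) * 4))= 19 / 54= 0.35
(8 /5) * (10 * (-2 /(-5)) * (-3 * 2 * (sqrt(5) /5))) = -192 * sqrt(5) /25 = -17.17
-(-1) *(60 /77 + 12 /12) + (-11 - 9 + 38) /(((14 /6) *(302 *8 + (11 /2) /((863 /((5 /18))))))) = 10301721383 /5779646411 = 1.78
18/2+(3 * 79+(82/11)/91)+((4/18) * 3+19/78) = 1483435/6006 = 246.99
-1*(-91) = 91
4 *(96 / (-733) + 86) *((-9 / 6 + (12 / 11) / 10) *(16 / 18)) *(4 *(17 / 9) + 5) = -175871392 / 32985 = -5331.86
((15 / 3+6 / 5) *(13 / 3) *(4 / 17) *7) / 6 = 5642 / 765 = 7.38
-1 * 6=-6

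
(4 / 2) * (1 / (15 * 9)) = 0.01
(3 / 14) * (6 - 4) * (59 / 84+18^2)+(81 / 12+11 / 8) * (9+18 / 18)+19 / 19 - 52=8301 / 49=169.41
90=90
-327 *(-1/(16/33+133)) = 10791/4405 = 2.45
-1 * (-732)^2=-535824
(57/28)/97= 57/2716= 0.02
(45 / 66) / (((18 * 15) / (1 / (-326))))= -1 / 129096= -0.00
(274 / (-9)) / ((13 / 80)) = -21920 / 117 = -187.35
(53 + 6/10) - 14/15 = 158/3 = 52.67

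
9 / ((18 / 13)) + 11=35 / 2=17.50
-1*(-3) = 3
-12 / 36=-1 / 3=-0.33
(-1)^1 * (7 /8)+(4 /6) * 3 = 9 /8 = 1.12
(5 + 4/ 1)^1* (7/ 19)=63/ 19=3.32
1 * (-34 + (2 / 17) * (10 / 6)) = -1724 / 51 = -33.80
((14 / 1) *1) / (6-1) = 14 / 5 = 2.80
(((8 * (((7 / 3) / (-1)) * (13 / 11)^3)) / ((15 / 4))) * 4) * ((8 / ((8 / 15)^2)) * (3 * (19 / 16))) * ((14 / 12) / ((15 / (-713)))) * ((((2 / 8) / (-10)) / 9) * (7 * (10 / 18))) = -10208626337 / 5174928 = -1972.71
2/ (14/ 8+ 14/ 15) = 120/ 161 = 0.75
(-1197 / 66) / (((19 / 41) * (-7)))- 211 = -4519 / 22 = -205.41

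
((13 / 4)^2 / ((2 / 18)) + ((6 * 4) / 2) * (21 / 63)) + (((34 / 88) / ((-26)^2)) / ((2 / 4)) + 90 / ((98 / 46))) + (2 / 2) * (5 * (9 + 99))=992977221 / 1457456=681.31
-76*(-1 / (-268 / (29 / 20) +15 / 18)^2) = 121104 / 53945275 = 0.00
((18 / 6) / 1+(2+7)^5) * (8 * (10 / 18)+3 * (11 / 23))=23955428 / 69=347180.12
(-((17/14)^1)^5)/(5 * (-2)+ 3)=1419857/3764768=0.38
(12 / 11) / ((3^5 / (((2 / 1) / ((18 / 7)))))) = 28 / 8019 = 0.00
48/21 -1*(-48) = 352/7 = 50.29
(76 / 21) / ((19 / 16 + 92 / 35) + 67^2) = 6080 / 7547931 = 0.00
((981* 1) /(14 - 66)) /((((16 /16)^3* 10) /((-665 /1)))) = 130473 /104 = 1254.55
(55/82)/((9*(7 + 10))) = 55/12546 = 0.00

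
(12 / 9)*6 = 8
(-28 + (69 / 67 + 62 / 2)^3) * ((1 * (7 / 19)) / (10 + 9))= 69122107404 / 108575443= 636.63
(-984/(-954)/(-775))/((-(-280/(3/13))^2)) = 123/136056830000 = 0.00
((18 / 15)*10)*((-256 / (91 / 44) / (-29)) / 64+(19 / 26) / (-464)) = 1269 / 1624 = 0.78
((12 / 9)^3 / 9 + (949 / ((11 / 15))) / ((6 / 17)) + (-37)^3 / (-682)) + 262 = 4003.13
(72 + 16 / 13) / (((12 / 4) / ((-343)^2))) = 112001848 / 39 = 2871842.26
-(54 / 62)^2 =-729 / 961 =-0.76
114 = 114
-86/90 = -43/45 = -0.96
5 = 5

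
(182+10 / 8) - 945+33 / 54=-27401 / 36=-761.14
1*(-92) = -92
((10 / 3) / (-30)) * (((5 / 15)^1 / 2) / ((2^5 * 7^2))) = -1 / 84672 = -0.00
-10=-10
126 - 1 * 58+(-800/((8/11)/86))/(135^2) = 45788/729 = 62.81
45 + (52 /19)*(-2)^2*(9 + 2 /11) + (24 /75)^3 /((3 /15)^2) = 19115133 /130625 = 146.34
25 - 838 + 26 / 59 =-47941 / 59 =-812.56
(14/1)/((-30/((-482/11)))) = 3374/165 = 20.45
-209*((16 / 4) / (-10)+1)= -627 / 5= -125.40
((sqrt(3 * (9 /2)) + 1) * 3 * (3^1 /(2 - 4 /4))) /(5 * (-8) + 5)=-27 * sqrt(6) /70 - 9 /35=-1.20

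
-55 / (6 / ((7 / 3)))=-385 / 18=-21.39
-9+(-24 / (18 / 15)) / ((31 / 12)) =-519 / 31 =-16.74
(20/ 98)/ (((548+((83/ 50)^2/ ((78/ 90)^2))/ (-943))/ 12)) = 1912404000/ 427929230351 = 0.00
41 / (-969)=-41 / 969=-0.04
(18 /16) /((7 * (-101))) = -9 /5656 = -0.00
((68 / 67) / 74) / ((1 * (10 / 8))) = 0.01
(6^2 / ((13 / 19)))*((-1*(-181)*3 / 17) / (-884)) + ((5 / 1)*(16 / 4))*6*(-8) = -46980213 / 48841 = -961.90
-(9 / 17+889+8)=-15258 / 17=-897.53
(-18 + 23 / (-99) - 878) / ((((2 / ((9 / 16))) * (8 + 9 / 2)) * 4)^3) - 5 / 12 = -56341560661 / 135168000000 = -0.42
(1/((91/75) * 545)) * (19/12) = 95/39676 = 0.00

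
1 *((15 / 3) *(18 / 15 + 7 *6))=216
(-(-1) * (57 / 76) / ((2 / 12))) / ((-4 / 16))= -18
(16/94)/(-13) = -8/611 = -0.01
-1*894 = -894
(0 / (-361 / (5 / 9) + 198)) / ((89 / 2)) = 0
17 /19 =0.89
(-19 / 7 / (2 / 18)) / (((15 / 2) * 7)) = -114 / 245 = -0.47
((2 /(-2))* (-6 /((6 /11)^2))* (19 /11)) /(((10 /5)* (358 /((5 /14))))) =1045 /60144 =0.02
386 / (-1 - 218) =-386 / 219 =-1.76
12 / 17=0.71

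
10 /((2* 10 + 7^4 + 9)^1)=1 /243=0.00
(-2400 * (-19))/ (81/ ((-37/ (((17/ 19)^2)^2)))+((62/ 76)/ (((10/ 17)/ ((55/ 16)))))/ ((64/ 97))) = 900618613555200/ 114994201651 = 7831.86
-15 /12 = -5 /4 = -1.25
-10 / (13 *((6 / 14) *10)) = -0.18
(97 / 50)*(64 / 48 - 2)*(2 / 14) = -97 / 525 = -0.18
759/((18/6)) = 253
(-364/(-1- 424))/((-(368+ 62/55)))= -2002/862835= -0.00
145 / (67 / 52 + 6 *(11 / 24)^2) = 180960 / 3181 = 56.89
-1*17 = -17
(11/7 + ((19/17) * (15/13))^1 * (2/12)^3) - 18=-1829215/111384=-16.42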